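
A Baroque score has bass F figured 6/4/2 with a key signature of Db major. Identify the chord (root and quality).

The figures 6/4/2 indicate a seventh chord in third inversion.
In third inversion the root lies a second above the bass: a second above F in Db major is Gb.
The chord tones are F, Gb, Bb, Db, giving Gb major seventh.

Gb major seventh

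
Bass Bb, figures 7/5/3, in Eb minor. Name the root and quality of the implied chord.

The figures 7/5/3 indicate a seventh chord in root position.
In root position the bass is the root, so the root is Bb.
The chord tones are Bb, Db, F, Ab, giving Bb minor seventh.

Bb minor seventh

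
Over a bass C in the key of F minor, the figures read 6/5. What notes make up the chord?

C, Eb, G, Ab

The written figures 6/5 are shorthand for 6/5/3: the 3 is implied.
A third above C in this key is Eb.
A fifth above C in this key is G.
A sixth above C in this key is Ab.
Together with the bass C, this spells Ab major seventh in first inversion.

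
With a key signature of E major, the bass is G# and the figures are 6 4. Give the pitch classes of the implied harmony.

A fourth above G# in this key is C#.
A sixth above G# in this key is E.
Together with the bass G#, this spells C# minor in second inversion.

G#, C#, E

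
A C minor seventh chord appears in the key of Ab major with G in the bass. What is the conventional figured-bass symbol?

G is the fifth of C minor seventh, so the chord is in second inversion.
A seventh chord in second inversion is figured 6/4/3, conventionally abbreviated 4/3.

4/3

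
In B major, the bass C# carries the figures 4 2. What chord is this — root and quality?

The figures 4 2 indicate a seventh chord in third inversion.
In third inversion the root lies a second above the bass: a second above C# in B major is D#.
The chord tones are C#, D#, F#, A#, giving D# minor seventh.

D# minor seventh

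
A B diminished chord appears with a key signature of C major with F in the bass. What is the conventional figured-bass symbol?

F is the fifth of B diminished, so the chord is in second inversion.
A triad in second inversion is figured 6/4, conventionally abbreviated 6/4.

6/4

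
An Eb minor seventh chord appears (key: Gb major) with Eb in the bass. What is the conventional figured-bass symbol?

Eb is the root of Eb minor seventh, so the chord is in root position.
A seventh chord in root position is figured 7/5/3, conventionally abbreviated 7.

7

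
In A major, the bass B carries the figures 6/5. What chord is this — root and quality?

The figures 6/5 indicate a seventh chord in first inversion.
In first inversion the root lies a sixth above the bass: a sixth above B in A major is G#.
The chord tones are B, D, F#, G#, giving G# half-diminished seventh.

G# half-diminished seventh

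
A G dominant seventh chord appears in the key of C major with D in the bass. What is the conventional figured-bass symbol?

4/3

D is the fifth of G dominant seventh, so the chord is in second inversion.
A seventh chord in second inversion is figured 6/4/3, conventionally abbreviated 4/3.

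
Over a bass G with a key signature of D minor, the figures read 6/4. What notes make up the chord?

G, C, E

A fourth above G in this key is C.
A sixth above G in this key is E.
Together with the bass G, this spells C major in second inversion.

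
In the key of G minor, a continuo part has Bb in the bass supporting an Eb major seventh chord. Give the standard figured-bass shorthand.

Bb is the fifth of Eb major seventh, so the chord is in second inversion.
A seventh chord in second inversion is figured 6/4/3, conventionally abbreviated 4/3.

4/3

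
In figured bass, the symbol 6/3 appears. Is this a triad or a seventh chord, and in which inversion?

Intervals of 6/3 above the bass form a triad; the bass is the third, so this is first inversion.

triad, first inversion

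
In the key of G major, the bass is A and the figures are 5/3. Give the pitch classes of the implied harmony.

A, C, E

A third above A in this key is C.
A fifth above A in this key is E.
Together with the bass A, this spells A minor in root position.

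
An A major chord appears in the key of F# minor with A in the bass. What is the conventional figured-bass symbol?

no figures

A is the root of A major, so the chord is in root position.
A triad in root position is figured 5/3, conventionally abbreviated (no figures — root-position triad).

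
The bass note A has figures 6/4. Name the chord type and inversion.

triad, second inversion

Intervals of 6/4 above the bass form a triad; the bass is the fifth, so this is second inversion.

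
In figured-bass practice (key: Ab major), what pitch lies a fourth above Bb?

Counting 3 letter steps above Bb lands on E; in Ab major, that letter is Eb.

Eb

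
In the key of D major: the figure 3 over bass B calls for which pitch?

D

Counting 2 letter steps above B lands on D; in D major, that letter is D.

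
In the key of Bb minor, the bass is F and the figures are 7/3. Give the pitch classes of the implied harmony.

F, Ab, C, Eb

The written figures 7/3 are shorthand for 7/5/3: the 5 is implied.
A third above F in this key is Ab.
A fifth above F in this key is C.
A seventh above F in this key is Eb.
Together with the bass F, this spells F minor seventh in root position.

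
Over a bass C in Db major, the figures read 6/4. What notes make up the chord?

C, F, Ab

A fourth above C in this key is F.
A sixth above C in this key is Ab.
Together with the bass C, this spells F minor in second inversion.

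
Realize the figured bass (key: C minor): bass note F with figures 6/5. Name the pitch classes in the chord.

The written figures 6/5 are shorthand for 6/5/3: the 3 is implied.
A third above F in this key is Ab.
A fifth above F in this key is C.
A sixth above F in this key is D.
Together with the bass F, this spells D half-diminished seventh in first inversion.

F, Ab, C, D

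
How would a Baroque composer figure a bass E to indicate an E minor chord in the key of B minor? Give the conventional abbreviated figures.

E is the root of E minor, so the chord is in root position.
A triad in root position is figured 5/3, conventionally abbreviated (no figures — root-position triad).

no figures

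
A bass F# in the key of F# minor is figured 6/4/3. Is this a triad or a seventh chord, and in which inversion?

Intervals of 6/4/3 above the bass form a seventh chord; the bass is the fifth, so this is second inversion.

seventh chord, second inversion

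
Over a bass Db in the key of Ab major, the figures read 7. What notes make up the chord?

The written figures 7 are shorthand for 7/5/3: the 5/3 are implied.
A third above Db in this key is F.
A fifth above Db in this key is Ab.
A seventh above Db in this key is C.
Together with the bass Db, this spells Db major seventh in root position.

Db, F, Ab, C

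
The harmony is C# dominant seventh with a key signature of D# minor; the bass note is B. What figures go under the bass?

B is the seventh of C# dominant seventh, so the chord is in third inversion.
A seventh chord in third inversion is figured 6/4/2, conventionally abbreviated 4/2.

4/2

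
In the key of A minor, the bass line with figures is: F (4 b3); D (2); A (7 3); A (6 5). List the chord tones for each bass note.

F (6/4/b3): F, Ab, B, D.
D (6/4/2): D, E, G, B.
A (7/5/3): A, C, E, G.
A (6/5/3): A, C, E, F.

F, Ab, B, D | D, E, G, B | A, C, E, G | A, C, E, F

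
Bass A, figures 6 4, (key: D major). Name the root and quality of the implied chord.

D major

The figures 6 4 indicate a triad in second inversion.
In second inversion the root lies a fourth above the bass: a fourth above A in D major is D.
The chord tones are A, D, F#, giving D major.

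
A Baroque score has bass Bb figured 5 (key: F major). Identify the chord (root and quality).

Bb major

The figures 5 indicate a triad in root position.
In root position the bass is the root, so the root is Bb.
The chord tones are Bb, D, F, giving Bb major.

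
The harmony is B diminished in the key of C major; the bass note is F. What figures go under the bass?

6/4

F is the fifth of B diminished, so the chord is in second inversion.
A triad in second inversion is figured 6/4, conventionally abbreviated 6/4.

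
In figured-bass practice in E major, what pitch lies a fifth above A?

E

Counting 4 letter steps above A lands on E; in E major, that letter is E.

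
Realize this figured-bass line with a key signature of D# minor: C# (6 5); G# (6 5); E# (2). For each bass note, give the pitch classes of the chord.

C# (6/5/3): C#, E#, G#, A#.
G# (6/5/3): G#, B, D#, E#.
E# (6/4/2): E#, F#, A#, C#.

C#, E#, G#, A# | G#, B, D#, E# | E#, F#, A#, C#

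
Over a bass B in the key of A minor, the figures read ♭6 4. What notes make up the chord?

A fourth above B in this key is E.
A sixth above B in this key is G, lowered to Gb by the flat.

B, E, Gb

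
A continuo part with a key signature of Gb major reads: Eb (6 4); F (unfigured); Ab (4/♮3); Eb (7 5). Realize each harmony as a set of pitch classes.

Eb (6/4): Eb, Ab, Cb.
F (5/3): F, Ab, Cb.
Ab (6/4/♮3): Ab, C, Db, F.
Eb (7/5/3): Eb, Gb, Bb, Db.

Eb, Ab, Cb | F, Ab, Cb | Ab, C, Db, F | Eb, Gb, Bb, Db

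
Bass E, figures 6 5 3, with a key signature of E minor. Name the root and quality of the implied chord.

The figures 6 5 3 indicate a seventh chord in first inversion.
In first inversion the root lies a sixth above the bass: a sixth above E in E minor is C.
The chord tones are E, G, B, C, giving C major seventh.

C major seventh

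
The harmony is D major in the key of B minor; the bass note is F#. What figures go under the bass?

F# is the third of D major, so the chord is in first inversion.
A triad in first inversion is figured 6/3, conventionally abbreviated 6.

6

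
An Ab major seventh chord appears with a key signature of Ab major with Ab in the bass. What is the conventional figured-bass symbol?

Ab is the root of Ab major seventh, so the chord is in root position.
A seventh chord in root position is figured 7/5/3, conventionally abbreviated 7.

7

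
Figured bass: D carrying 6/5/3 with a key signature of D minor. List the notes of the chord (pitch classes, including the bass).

A third above D in this key is F.
A fifth above D in this key is A.
A sixth above D in this key is Bb.
Together with the bass D, this spells Bb major seventh in first inversion.

D, F, A, Bb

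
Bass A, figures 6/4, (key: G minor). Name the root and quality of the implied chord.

The figures 6/4 indicate a triad in second inversion.
In second inversion the root lies a fourth above the bass: a fourth above A in G minor is D.
The chord tones are A, D, F, giving D minor.

D minor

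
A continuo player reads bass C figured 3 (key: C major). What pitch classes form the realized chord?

C, E, G

The written figures 3 are shorthand for 5/3: the 5 is implied.
A third above C in this key is E.
A fifth above C in this key is G.
Together with the bass C, this spells C major in root position.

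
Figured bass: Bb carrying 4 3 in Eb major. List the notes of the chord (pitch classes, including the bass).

The written figures 4 3 are shorthand for 6/4/3: the 6 is implied.
A third above Bb in this key is D.
A fourth above Bb in this key is Eb.
A sixth above Bb in this key is G.
Together with the bass Bb, this spells Eb major seventh in second inversion.

Bb, D, Eb, G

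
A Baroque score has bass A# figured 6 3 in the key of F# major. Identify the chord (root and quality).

F# major

The figures 6 3 indicate a triad in first inversion.
In first inversion the root lies a sixth above the bass: a sixth above A# in F# major is F#.
The chord tones are A#, C#, F#, giving F# major.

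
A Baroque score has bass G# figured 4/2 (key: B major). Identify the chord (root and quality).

The figures 4/2 indicate a seventh chord in third inversion.
In third inversion the root lies a second above the bass: a second above G# in B major is A#.
The chord tones are G#, A#, C#, E, giving A# half-diminished seventh.

A# half-diminished seventh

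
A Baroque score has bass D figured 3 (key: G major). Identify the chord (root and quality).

The figures 3 indicate a triad in root position.
In root position the bass is the root, so the root is D.
The chord tones are D, F#, A, giving D major.

D major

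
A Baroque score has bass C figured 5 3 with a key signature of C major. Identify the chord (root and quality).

The figures 5 3 indicate a triad in root position.
In root position the bass is the root, so the root is C.
The chord tones are C, E, G, giving C major.

C major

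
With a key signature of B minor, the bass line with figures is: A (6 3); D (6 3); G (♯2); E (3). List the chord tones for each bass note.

A, C#, F# | D, F#, B | G, A#, C#, E | E, G, B

A (6/3): A, C#, F#.
D (6/3): D, F#, B.
G (6/4/#2): G, A#, C#, E.
E (5/3): E, G, B.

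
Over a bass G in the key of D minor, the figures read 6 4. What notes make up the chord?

A fourth above G in this key is C.
A sixth above G in this key is E.
Together with the bass G, this spells C major in second inversion.

G, C, E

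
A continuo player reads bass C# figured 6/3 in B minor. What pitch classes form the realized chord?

C#, E, A

A third above C# in this key is E.
A sixth above C# in this key is A.
Together with the bass C#, this spells A major in first inversion.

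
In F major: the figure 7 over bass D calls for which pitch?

C

Counting 6 letter steps above D lands on C; in F major, that letter is C.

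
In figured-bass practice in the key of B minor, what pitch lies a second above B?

C#

Counting 1 letter step above B lands on C; in B minor, that letter is C#.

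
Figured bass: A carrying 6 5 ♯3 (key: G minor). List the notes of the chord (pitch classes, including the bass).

A third above A in this key is C, raised to C# by the sharp.
A fifth above A in this key is Eb.
A sixth above A in this key is F.
Together with the bass A, this spells F augmented seventh in first inversion.

A, C#, Eb, F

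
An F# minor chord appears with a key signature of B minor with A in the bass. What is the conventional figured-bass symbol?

6

A is the third of F# minor, so the chord is in first inversion.
A triad in first inversion is figured 6/3, conventionally abbreviated 6.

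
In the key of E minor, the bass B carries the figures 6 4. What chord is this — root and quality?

E minor

The figures 6 4 indicate a triad in second inversion.
In second inversion the root lies a fourth above the bass: a fourth above B in E minor is E.
The chord tones are B, E, G, giving E minor.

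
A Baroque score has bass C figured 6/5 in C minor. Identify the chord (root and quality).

Ab major seventh

The figures 6/5 indicate a seventh chord in first inversion.
In first inversion the root lies a sixth above the bass: a sixth above C in C minor is Ab.
The chord tones are C, Eb, G, Ab, giving Ab major seventh.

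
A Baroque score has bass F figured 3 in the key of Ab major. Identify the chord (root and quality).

The figures 3 indicate a triad in root position.
In root position the bass is the root, so the root is F.
The chord tones are F, Ab, C, giving F minor.

F minor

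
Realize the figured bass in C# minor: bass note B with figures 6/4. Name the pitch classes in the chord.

A fourth above B in this key is E.
A sixth above B in this key is G#.
Together with the bass B, this spells E major in second inversion.

B, E, G#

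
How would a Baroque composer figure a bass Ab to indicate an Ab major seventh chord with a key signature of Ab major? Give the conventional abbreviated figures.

Ab is the root of Ab major seventh, so the chord is in root position.
A seventh chord in root position is figured 7/5/3, conventionally abbreviated 7.

7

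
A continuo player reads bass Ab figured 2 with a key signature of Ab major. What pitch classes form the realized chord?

The written figures 2 are shorthand for 6/4/2: the 6/4 are implied.
A second above Ab in this key is Bb.
A fourth above Ab in this key is Db.
A sixth above Ab in this key is F.
Together with the bass Ab, this spells Bb minor seventh in third inversion.

Ab, Bb, Db, F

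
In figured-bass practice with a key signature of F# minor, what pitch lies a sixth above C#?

Counting 5 letter steps above C# lands on A; in F# minor, that letter is A.

A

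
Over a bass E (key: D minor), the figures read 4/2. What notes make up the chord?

The written figures 4/2 are shorthand for 6/4/2: the 6 is implied.
A second above E in this key is F.
A fourth above E in this key is A.
A sixth above E in this key is C.
Together with the bass E, this spells F major seventh in third inversion.

E, F, A, C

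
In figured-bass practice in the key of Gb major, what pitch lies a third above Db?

F

Counting 2 letter steps above Db lands on F; in Gb major, that letter is F.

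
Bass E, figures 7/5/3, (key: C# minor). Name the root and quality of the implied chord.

E major seventh

The figures 7/5/3 indicate a seventh chord in root position.
In root position the bass is the root, so the root is E.
The chord tones are E, G#, B, D#, giving E major seventh.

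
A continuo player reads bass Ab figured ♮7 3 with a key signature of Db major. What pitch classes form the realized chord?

The written figures ♮7 3 are shorthand for 7/5/3: the 5 is implied.
A third above Ab in this key is C.
A fifth above Ab in this key is Eb.
A seventh above Ab in this key is Gb, made natural (G) by the ♮ figure.
Together with the bass Ab, this spells Ab major seventh in root position.

Ab, C, Eb, G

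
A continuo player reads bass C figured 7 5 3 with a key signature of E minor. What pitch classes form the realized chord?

A third above C in this key is E.
A fifth above C in this key is G.
A seventh above C in this key is B.
Together with the bass C, this spells C major seventh in root position.

C, E, G, B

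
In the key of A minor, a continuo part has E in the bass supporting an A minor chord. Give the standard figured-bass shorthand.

E is the fifth of A minor, so the chord is in second inversion.
A triad in second inversion is figured 6/4, conventionally abbreviated 6/4.

6/4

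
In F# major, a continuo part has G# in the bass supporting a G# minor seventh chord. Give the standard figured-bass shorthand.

7

G# is the root of G# minor seventh, so the chord is in root position.
A seventh chord in root position is figured 7/5/3, conventionally abbreviated 7.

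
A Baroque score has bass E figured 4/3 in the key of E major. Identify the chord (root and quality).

A major seventh

The figures 4/3 indicate a seventh chord in second inversion.
In second inversion the root lies a fourth above the bass: a fourth above E in E major is A.
The chord tones are E, G#, A, C#, giving A major seventh.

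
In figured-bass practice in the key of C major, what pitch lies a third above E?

Counting 2 letter steps above E lands on G; in C major, that letter is G.

G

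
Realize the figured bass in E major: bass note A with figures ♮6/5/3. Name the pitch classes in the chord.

A, C#, E, F

A third above A in this key is C#.
A fifth above A in this key is E.
A sixth above A in this key is F#, made natural (F) by the ♮ figure.
Together with the bass A, this spells F augmented major seventh in first inversion.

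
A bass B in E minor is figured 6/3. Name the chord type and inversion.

triad, first inversion

Intervals of 6/3 above the bass form a triad; the bass is the third, so this is first inversion.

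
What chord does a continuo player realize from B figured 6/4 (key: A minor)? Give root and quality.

The figures 6/4 indicate a triad in second inversion.
In second inversion the root lies a fourth above the bass: a fourth above B in A minor is E.
The chord tones are B, E, G, giving E minor.

E minor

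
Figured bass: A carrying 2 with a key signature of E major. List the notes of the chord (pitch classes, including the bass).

The written figures 2 are shorthand for 6/4/2: the 6/4 are implied.
A second above A in this key is B.
A fourth above A in this key is D#.
A sixth above A in this key is F#.
Together with the bass A, this spells B dominant seventh in third inversion.

A, B, D#, F#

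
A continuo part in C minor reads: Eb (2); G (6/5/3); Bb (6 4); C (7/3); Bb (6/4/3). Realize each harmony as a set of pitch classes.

Eb (6/4/2): Eb, F, Ab, C.
G (6/5/3): G, Bb, D, Eb.
Bb (6/4): Bb, Eb, G.
C (7/5/3): C, Eb, G, Bb.
Bb (6/4/3): Bb, D, Eb, G.

Eb, F, Ab, C | G, Bb, D, Eb | Bb, Eb, G | C, Eb, G, Bb | Bb, D, Eb, G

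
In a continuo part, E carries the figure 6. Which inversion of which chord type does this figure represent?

6 is shorthand for 6/3.
Intervals of 6/3 above the bass form a triad; the bass is the third, so this is first inversion.

triad, first inversion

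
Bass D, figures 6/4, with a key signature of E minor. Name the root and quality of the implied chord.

The figures 6/4 indicate a triad in second inversion.
In second inversion the root lies a fourth above the bass: a fourth above D in E minor is G.
The chord tones are D, G, B, giving G major.

G major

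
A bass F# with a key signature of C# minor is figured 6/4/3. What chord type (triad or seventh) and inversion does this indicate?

seventh chord, second inversion

Intervals of 6/4/3 above the bass form a seventh chord; the bass is the fifth, so this is second inversion.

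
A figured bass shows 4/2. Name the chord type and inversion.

4/2 is shorthand for 6/4/2.
Intervals of 6/4/2 above the bass form a seventh chord; the bass is the seventh, so this is third inversion.

seventh chord, third inversion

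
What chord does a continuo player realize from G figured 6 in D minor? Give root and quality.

E diminished

The figures 6 indicate a triad in first inversion.
In first inversion the root lies a sixth above the bass: a sixth above G in D minor is E.
The chord tones are G, Bb, E, giving E diminished.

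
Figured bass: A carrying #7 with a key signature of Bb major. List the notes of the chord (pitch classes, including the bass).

A, C, Eb, G#

The written figures #7 are shorthand for 7/5/3: the 5/3 are implied.
A third above A in this key is C.
A fifth above A in this key is Eb.
A seventh above A in this key is G, raised to G# by the sharp.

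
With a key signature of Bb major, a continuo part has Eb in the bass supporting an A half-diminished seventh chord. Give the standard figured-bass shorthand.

Eb is the fifth of A half-diminished seventh, so the chord is in second inversion.
A seventh chord in second inversion is figured 6/4/3, conventionally abbreviated 4/3.

4/3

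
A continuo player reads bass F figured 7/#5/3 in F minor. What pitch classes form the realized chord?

F, Ab, C#, Eb

A third above F in this key is Ab.
A fifth above F in this key is C, raised to C# by the sharp.
A seventh above F in this key is Eb.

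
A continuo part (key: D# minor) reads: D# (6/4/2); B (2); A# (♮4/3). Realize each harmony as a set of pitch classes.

D# (6/4/2): D#, E#, G#, B.
B (6/4/2): B, C#, E#, G#.
A# (6/♮4/3): A#, C#, D, F#.

D#, E#, G#, B | B, C#, E#, G# | A#, C#, D, F#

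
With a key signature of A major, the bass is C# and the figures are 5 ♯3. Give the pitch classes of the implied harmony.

C#, E#, G#

A third above C# in this key is E, raised to E# by the sharp.
A fifth above C# in this key is G#.
Together with the bass C#, this spells C# major in root position.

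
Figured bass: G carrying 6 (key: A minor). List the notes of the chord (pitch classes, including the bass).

The written figures 6 are shorthand for 6/3: the 3 is implied.
A third above G in this key is B.
A sixth above G in this key is E.
Together with the bass G, this spells E minor in first inversion.

G, B, E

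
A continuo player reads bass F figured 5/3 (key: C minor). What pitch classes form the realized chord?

A third above F in this key is Ab.
A fifth above F in this key is C.
Together with the bass F, this spells F minor in root position.

F, Ab, C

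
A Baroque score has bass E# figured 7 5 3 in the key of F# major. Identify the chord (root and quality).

The figures 7 5 3 indicate a seventh chord in root position.
In root position the bass is the root, so the root is E#.
The chord tones are E#, G#, B, D#, giving E# half-diminished seventh.

E# half-diminished seventh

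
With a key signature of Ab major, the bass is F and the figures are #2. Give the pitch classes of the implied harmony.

F, G#, Bb, Db

The written figures #2 are shorthand for 6/4/2: the 6/4 are implied.
A second above F in this key is G, raised to G# by the sharp.
A fourth above F in this key is Bb.
A sixth above F in this key is Db.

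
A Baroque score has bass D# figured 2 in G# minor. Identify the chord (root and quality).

E major seventh

The figures 2 indicate a seventh chord in third inversion.
In third inversion the root lies a second above the bass: a second above D# in G# minor is E.
The chord tones are D#, E, G#, B, giving E major seventh.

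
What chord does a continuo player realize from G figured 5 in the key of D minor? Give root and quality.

The figures 5 indicate a triad in root position.
In root position the bass is the root, so the root is G.
The chord tones are G, Bb, D, giving G minor.

G minor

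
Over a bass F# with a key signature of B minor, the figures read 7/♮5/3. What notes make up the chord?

F#, A, C, E

A third above F# in this key is A.
A fifth above F# in this key is C#, made natural (C) by the ♮ figure.
A seventh above F# in this key is E.
Together with the bass F#, this spells F# half-diminished seventh in root position.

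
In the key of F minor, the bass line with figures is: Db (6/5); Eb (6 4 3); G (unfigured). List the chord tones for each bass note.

Db, F, Ab, Bb | Eb, G, Ab, C | G, Bb, Db

Db (6/5/3): Db, F, Ab, Bb.
Eb (6/4/3): Eb, G, Ab, C.
G (5/3): G, Bb, Db.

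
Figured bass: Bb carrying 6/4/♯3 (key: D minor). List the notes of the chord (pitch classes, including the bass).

A third above Bb in this key is D, raised to D# by the sharp.
A fourth above Bb in this key is E.
A sixth above Bb in this key is G.

Bb, D#, E, G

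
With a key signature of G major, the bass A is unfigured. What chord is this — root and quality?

A minor

An unfigured bass indicates a triad in root position.
In root position the bass is the root, so the root is A.
The chord tones are A, C, E, giving A minor.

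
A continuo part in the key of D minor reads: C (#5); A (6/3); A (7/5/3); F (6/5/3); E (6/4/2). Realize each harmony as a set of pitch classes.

C (#5/3): C, E, G#.
A (6/3): A, C, F.
A (7/5/3): A, C, E, G.
F (6/5/3): F, A, C, D.
E (6/4/2): E, F, A, C.

C, E, G# | A, C, F | A, C, E, G | F, A, C, D | E, F, A, C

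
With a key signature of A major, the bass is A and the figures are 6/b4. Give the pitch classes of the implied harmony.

A, Db, F#

A fourth above A in this key is D, lowered to Db by the flat.
A sixth above A in this key is F#.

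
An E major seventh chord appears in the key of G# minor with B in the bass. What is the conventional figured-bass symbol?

4/3

B is the fifth of E major seventh, so the chord is in second inversion.
A seventh chord in second inversion is figured 6/4/3, conventionally abbreviated 4/3.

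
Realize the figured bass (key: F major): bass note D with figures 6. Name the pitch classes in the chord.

D, F, Bb

The written figures 6 are shorthand for 6/3: the 3 is implied.
A third above D in this key is F.
A sixth above D in this key is Bb.
Together with the bass D, this spells Bb major in first inversion.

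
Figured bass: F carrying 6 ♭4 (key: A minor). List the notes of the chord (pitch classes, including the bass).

F, Bb, D

A fourth above F in this key is B, lowered to Bb by the flat.
A sixth above F in this key is D.
Together with the bass F, this spells Bb major in second inversion.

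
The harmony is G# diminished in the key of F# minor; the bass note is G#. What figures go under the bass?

G# is the root of G# diminished, so the chord is in root position.
A triad in root position is figured 5/3, conventionally abbreviated (no figures — root-position triad).

no figures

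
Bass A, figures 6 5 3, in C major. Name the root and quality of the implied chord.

The figures 6 5 3 indicate a seventh chord in first inversion.
In first inversion the root lies a sixth above the bass: a sixth above A in C major is F.
The chord tones are A, C, E, F, giving F major seventh.

F major seventh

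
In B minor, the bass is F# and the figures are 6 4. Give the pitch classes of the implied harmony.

F#, B, D

A fourth above F# in this key is B.
A sixth above F# in this key is D.
Together with the bass F#, this spells B minor in second inversion.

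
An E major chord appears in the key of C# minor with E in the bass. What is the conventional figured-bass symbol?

E is the root of E major, so the chord is in root position.
A triad in root position is figured 5/3, conventionally abbreviated (no figures — root-position triad).

no figures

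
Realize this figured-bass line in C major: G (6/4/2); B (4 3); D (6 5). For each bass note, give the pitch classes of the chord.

G (6/4/2): G, A, C, E.
B (6/4/3): B, D, E, G.
D (6/5/3): D, F, A, B.

G, A, C, E | B, D, E, G | D, F, A, B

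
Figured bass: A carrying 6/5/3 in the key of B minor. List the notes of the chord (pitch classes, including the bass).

A, C#, E, F#

A third above A in this key is C#.
A fifth above A in this key is E.
A sixth above A in this key is F#.
Together with the bass A, this spells F# minor seventh in first inversion.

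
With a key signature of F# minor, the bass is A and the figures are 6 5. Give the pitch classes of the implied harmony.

The written figures 6 5 are shorthand for 6/5/3: the 3 is implied.
A third above A in this key is C#.
A fifth above A in this key is E.
A sixth above A in this key is F#.
Together with the bass A, this spells F# minor seventh in first inversion.

A, C#, E, F#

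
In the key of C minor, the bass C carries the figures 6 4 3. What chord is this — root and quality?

The figures 6 4 3 indicate a seventh chord in second inversion.
In second inversion the root lies a fourth above the bass: a fourth above C in C minor is F.
The chord tones are C, Eb, F, Ab, giving F minor seventh.

F minor seventh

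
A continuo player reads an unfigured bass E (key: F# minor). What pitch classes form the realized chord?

An unfigured bass implies 5/3.
A third above E in this key is G#.
A fifth above E in this key is B.
Together with the bass E, this spells E major in root position.

E, G#, B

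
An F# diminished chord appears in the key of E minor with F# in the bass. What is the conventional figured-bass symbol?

F# is the root of F# diminished, so the chord is in root position.
A triad in root position is figured 5/3, conventionally abbreviated (no figures — root-position triad).

no figures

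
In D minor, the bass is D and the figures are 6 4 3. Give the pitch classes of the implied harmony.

D, F, G, Bb

A third above D in this key is F.
A fourth above D in this key is G.
A sixth above D in this key is Bb.
Together with the bass D, this spells G minor seventh in second inversion.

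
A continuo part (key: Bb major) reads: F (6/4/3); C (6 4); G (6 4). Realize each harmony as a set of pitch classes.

F, A, Bb, D | C, F, A | G, C, Eb

F (6/4/3): F, A, Bb, D.
C (6/4): C, F, A.
G (6/4): G, C, Eb.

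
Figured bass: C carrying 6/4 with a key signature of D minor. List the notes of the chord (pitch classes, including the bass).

A fourth above C in this key is F.
A sixth above C in this key is A.
Together with the bass C, this spells F major in second inversion.

C, F, A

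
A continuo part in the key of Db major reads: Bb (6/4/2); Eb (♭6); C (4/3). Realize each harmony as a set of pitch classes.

Bb, C, Eb, Gb | Eb, Gb, Cb | C, Eb, F, Ab

Bb (6/4/2): Bb, C, Eb, Gb.
Eb (b6/3): Eb, Gb, Cb.
C (6/4/3): C, Eb, F, Ab.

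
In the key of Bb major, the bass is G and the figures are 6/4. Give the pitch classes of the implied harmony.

G, C, Eb

A fourth above G in this key is C.
A sixth above G in this key is Eb.
Together with the bass G, this spells C minor in second inversion.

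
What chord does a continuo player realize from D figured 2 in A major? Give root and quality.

The figures 2 indicate a seventh chord in third inversion.
In third inversion the root lies a second above the bass: a second above D in A major is E.
The chord tones are D, E, G#, B, giving E dominant seventh.

E dominant seventh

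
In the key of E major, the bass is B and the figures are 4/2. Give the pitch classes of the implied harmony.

The written figures 4/2 are shorthand for 6/4/2: the 6 is implied.
A second above B in this key is C#.
A fourth above B in this key is E.
A sixth above B in this key is G#.
Together with the bass B, this spells C# minor seventh in third inversion.

B, C#, E, G#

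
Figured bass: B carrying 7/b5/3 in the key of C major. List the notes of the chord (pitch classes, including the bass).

A third above B in this key is D.
A fifth above B in this key is F, lowered to Fb by the flat.
A seventh above B in this key is A.

B, D, Fb, A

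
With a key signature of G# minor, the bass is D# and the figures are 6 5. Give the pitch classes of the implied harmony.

D#, F#, A#, B

The written figures 6 5 are shorthand for 6/5/3: the 3 is implied.
A third above D# in this key is F#.
A fifth above D# in this key is A#.
A sixth above D# in this key is B.
Together with the bass D#, this spells B major seventh in first inversion.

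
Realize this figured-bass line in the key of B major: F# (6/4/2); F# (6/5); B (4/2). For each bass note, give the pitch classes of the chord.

F#, G#, B, D# | F#, A#, C#, D# | B, C#, E, G#

F# (6/4/2): F#, G#, B, D#.
F# (6/5/3): F#, A#, C#, D#.
B (6/4/2): B, C#, E, G#.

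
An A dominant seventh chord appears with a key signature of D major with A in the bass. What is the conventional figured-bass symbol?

7

A is the root of A dominant seventh, so the chord is in root position.
A seventh chord in root position is figured 7/5/3, conventionally abbreviated 7.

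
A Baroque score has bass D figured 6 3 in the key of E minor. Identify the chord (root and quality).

The figures 6 3 indicate a triad in first inversion.
In first inversion the root lies a sixth above the bass: a sixth above D in E minor is B.
The chord tones are D, F#, B, giving B minor.

B minor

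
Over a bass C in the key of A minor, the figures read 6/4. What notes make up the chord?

C, F, A

A fourth above C in this key is F.
A sixth above C in this key is A.
Together with the bass C, this spells F major in second inversion.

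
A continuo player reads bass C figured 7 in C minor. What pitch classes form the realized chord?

C, Eb, G, Bb

The written figures 7 are shorthand for 7/5/3: the 5/3 are implied.
A third above C in this key is Eb.
A fifth above C in this key is G.
A seventh above C in this key is Bb.
Together with the bass C, this spells C minor seventh in root position.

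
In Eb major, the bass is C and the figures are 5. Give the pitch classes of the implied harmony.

C, Eb, G

The written figures 5 are shorthand for 5/3: the 3 is implied.
A third above C in this key is Eb.
A fifth above C in this key is G.
Together with the bass C, this spells C minor in root position.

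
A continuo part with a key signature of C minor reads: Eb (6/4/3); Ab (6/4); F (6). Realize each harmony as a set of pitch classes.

Eb (6/4/3): Eb, G, Ab, C.
Ab (6/4): Ab, D, F.
F (6/3): F, Ab, D.

Eb, G, Ab, C | Ab, D, F | F, Ab, D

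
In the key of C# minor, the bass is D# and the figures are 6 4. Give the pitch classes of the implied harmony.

D#, G#, B

A fourth above D# in this key is G#.
A sixth above D# in this key is B.
Together with the bass D#, this spells G# minor in second inversion.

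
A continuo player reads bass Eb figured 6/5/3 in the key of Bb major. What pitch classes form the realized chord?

A third above Eb in this key is G.
A fifth above Eb in this key is Bb.
A sixth above Eb in this key is C.
Together with the bass Eb, this spells C minor seventh in first inversion.

Eb, G, Bb, C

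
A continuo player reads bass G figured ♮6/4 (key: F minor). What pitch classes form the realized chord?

A fourth above G in this key is C.
A sixth above G in this key is Eb, made natural (E) by the ♮ figure.
Together with the bass G, this spells C major in second inversion.

G, C, E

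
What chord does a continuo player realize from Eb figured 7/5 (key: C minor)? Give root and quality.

The figures 7/5 indicate a seventh chord in root position.
In root position the bass is the root, so the root is Eb.
The chord tones are Eb, G, Bb, D, giving Eb major seventh.

Eb major seventh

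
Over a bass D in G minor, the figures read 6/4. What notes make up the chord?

A fourth above D in this key is G.
A sixth above D in this key is Bb.
Together with the bass D, this spells G minor in second inversion.

D, G, Bb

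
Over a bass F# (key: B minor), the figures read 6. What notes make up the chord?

The written figures 6 are shorthand for 6/3: the 3 is implied.
A third above F# in this key is A.
A sixth above F# in this key is D.
Together with the bass F#, this spells D major in first inversion.

F#, A, D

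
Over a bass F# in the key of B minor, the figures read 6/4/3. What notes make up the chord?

A third above F# in this key is A.
A fourth above F# in this key is B.
A sixth above F# in this key is D.
Together with the bass F#, this spells B minor seventh in second inversion.

F#, A, B, D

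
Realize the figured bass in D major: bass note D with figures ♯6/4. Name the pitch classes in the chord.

A fourth above D in this key is G.
A sixth above D in this key is B, raised to B# by the sharp.

D, G, B#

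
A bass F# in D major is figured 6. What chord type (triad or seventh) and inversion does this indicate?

6 is shorthand for 6/3.
Intervals of 6/3 above the bass form a triad; the bass is the third, so this is first inversion.

triad, first inversion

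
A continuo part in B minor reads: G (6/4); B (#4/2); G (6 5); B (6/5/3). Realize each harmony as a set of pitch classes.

G, C#, E | B, C#, E#, G | G, B, D, E | B, D, F#, G

G (6/4): G, C#, E.
B (6/#4/2): B, C#, E#, G.
G (6/5/3): G, B, D, E.
B (6/5/3): B, D, F#, G.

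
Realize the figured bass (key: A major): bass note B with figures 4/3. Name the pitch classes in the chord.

B, D, E, G#

The written figures 4/3 are shorthand for 6/4/3: the 6 is implied.
A third above B in this key is D.
A fourth above B in this key is E.
A sixth above B in this key is G#.
Together with the bass B, this spells E dominant seventh in second inversion.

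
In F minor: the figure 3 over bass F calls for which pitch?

Ab

Counting 2 letter steps above F lands on A; in F minor, that letter is Ab.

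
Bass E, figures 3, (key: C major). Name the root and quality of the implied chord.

The figures 3 indicate a triad in root position.
In root position the bass is the root, so the root is E.
The chord tones are E, G, B, giving E minor.

E minor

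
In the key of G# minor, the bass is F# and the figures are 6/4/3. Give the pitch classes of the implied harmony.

A third above F# in this key is A#.
A fourth above F# in this key is B.
A sixth above F# in this key is D#.
Together with the bass F#, this spells B major seventh in second inversion.

F#, A#, B, D#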